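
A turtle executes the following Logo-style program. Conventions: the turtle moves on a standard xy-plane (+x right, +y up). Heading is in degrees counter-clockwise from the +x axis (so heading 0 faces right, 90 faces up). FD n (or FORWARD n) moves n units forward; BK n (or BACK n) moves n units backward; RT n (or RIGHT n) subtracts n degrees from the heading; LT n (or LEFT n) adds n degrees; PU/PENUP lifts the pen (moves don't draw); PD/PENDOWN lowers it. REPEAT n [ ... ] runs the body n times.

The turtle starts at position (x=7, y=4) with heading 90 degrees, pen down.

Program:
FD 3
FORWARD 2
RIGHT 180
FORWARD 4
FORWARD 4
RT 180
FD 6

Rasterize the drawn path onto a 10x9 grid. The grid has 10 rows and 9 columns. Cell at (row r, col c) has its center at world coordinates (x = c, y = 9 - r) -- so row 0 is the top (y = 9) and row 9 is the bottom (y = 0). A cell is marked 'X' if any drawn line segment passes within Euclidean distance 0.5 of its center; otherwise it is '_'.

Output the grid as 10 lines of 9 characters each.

Segment 0: (7,4) -> (7,7)
Segment 1: (7,7) -> (7,9)
Segment 2: (7,9) -> (7,5)
Segment 3: (7,5) -> (7,1)
Segment 4: (7,1) -> (7,7)

Answer: _______X_
_______X_
_______X_
_______X_
_______X_
_______X_
_______X_
_______X_
_______X_
_________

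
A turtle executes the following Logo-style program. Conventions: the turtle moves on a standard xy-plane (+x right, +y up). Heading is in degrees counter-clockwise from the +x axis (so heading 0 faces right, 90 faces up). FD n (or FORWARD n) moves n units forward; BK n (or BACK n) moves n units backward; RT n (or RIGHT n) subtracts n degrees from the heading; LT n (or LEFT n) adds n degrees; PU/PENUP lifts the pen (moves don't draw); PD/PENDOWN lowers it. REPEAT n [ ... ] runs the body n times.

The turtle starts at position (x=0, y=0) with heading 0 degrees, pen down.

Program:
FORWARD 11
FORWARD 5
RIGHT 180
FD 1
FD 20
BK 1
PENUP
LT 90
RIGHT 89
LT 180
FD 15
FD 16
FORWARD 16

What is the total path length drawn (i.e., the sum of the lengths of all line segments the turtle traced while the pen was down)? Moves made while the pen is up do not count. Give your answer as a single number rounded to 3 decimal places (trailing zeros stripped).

Executing turtle program step by step:
Start: pos=(0,0), heading=0, pen down
FD 11: (0,0) -> (11,0) [heading=0, draw]
FD 5: (11,0) -> (16,0) [heading=0, draw]
RT 180: heading 0 -> 180
FD 1: (16,0) -> (15,0) [heading=180, draw]
FD 20: (15,0) -> (-5,0) [heading=180, draw]
BK 1: (-5,0) -> (-4,0) [heading=180, draw]
PU: pen up
LT 90: heading 180 -> 270
RT 89: heading 270 -> 181
LT 180: heading 181 -> 1
FD 15: (-4,0) -> (10.998,0.262) [heading=1, move]
FD 16: (10.998,0.262) -> (26.995,0.541) [heading=1, move]
FD 16: (26.995,0.541) -> (42.993,0.82) [heading=1, move]
Final: pos=(42.993,0.82), heading=1, 5 segment(s) drawn

Segment lengths:
  seg 1: (0,0) -> (11,0), length = 11
  seg 2: (11,0) -> (16,0), length = 5
  seg 3: (16,0) -> (15,0), length = 1
  seg 4: (15,0) -> (-5,0), length = 20
  seg 5: (-5,0) -> (-4,0), length = 1
Total = 38

Answer: 38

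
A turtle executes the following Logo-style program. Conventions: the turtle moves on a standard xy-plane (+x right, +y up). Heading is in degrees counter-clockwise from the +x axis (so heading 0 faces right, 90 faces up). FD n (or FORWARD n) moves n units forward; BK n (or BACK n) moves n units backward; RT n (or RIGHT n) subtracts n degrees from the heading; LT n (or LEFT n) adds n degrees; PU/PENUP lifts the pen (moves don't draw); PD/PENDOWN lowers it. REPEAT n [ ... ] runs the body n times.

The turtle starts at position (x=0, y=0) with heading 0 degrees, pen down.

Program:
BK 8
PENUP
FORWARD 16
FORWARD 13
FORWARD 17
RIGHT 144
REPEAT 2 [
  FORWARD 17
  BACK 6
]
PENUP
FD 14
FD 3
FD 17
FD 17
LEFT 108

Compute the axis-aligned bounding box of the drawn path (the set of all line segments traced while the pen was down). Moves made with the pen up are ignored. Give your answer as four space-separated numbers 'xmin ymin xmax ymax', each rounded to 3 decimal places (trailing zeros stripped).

Answer: -8 0 0 0

Derivation:
Executing turtle program step by step:
Start: pos=(0,0), heading=0, pen down
BK 8: (0,0) -> (-8,0) [heading=0, draw]
PU: pen up
FD 16: (-8,0) -> (8,0) [heading=0, move]
FD 13: (8,0) -> (21,0) [heading=0, move]
FD 17: (21,0) -> (38,0) [heading=0, move]
RT 144: heading 0 -> 216
REPEAT 2 [
  -- iteration 1/2 --
  FD 17: (38,0) -> (24.247,-9.992) [heading=216, move]
  BK 6: (24.247,-9.992) -> (29.101,-6.466) [heading=216, move]
  -- iteration 2/2 --
  FD 17: (29.101,-6.466) -> (15.348,-16.458) [heading=216, move]
  BK 6: (15.348,-16.458) -> (20.202,-12.931) [heading=216, move]
]
PU: pen up
FD 14: (20.202,-12.931) -> (8.875,-21.16) [heading=216, move]
FD 3: (8.875,-21.16) -> (6.448,-22.924) [heading=216, move]
FD 17: (6.448,-22.924) -> (-7.305,-32.916) [heading=216, move]
FD 17: (-7.305,-32.916) -> (-21.058,-42.908) [heading=216, move]
LT 108: heading 216 -> 324
Final: pos=(-21.058,-42.908), heading=324, 1 segment(s) drawn

Segment endpoints: x in {-8, 0}, y in {0}
xmin=-8, ymin=0, xmax=0, ymax=0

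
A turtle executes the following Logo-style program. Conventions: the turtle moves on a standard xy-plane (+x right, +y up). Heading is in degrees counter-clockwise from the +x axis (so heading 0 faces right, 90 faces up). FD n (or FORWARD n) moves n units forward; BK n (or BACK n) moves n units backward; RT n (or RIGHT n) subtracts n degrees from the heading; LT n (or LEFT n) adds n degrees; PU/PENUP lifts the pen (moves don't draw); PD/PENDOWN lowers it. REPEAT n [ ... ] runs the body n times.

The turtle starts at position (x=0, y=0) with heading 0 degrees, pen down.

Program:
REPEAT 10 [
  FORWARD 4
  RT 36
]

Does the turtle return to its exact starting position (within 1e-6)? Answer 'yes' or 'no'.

Answer: yes

Derivation:
Executing turtle program step by step:
Start: pos=(0,0), heading=0, pen down
REPEAT 10 [
  -- iteration 1/10 --
  FD 4: (0,0) -> (4,0) [heading=0, draw]
  RT 36: heading 0 -> 324
  -- iteration 2/10 --
  FD 4: (4,0) -> (7.236,-2.351) [heading=324, draw]
  RT 36: heading 324 -> 288
  -- iteration 3/10 --
  FD 4: (7.236,-2.351) -> (8.472,-6.155) [heading=288, draw]
  RT 36: heading 288 -> 252
  -- iteration 4/10 --
  FD 4: (8.472,-6.155) -> (7.236,-9.96) [heading=252, draw]
  RT 36: heading 252 -> 216
  -- iteration 5/10 --
  FD 4: (7.236,-9.96) -> (4,-12.311) [heading=216, draw]
  RT 36: heading 216 -> 180
  -- iteration 6/10 --
  FD 4: (4,-12.311) -> (0,-12.311) [heading=180, draw]
  RT 36: heading 180 -> 144
  -- iteration 7/10 --
  FD 4: (0,-12.311) -> (-3.236,-9.96) [heading=144, draw]
  RT 36: heading 144 -> 108
  -- iteration 8/10 --
  FD 4: (-3.236,-9.96) -> (-4.472,-6.155) [heading=108, draw]
  RT 36: heading 108 -> 72
  -- iteration 9/10 --
  FD 4: (-4.472,-6.155) -> (-3.236,-2.351) [heading=72, draw]
  RT 36: heading 72 -> 36
  -- iteration 10/10 --
  FD 4: (-3.236,-2.351) -> (0,0) [heading=36, draw]
  RT 36: heading 36 -> 0
]
Final: pos=(0,0), heading=0, 10 segment(s) drawn

Start position: (0, 0)
Final position: (0, 0)
Distance = 0; < 1e-6 -> CLOSED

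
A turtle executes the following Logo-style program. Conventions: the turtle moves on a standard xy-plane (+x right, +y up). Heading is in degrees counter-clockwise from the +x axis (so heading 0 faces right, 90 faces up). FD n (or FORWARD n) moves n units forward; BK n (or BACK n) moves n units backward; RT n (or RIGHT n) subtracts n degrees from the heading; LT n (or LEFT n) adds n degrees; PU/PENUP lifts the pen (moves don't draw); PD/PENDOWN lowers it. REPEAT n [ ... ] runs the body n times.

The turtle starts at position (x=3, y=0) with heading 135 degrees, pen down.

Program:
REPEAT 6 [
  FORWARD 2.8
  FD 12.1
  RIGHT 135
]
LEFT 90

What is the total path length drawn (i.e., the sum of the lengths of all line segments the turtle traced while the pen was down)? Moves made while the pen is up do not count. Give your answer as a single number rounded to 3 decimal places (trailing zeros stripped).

Answer: 89.4

Derivation:
Executing turtle program step by step:
Start: pos=(3,0), heading=135, pen down
REPEAT 6 [
  -- iteration 1/6 --
  FD 2.8: (3,0) -> (1.02,1.98) [heading=135, draw]
  FD 12.1: (1.02,1.98) -> (-7.536,10.536) [heading=135, draw]
  RT 135: heading 135 -> 0
  -- iteration 2/6 --
  FD 2.8: (-7.536,10.536) -> (-4.736,10.536) [heading=0, draw]
  FD 12.1: (-4.736,10.536) -> (7.364,10.536) [heading=0, draw]
  RT 135: heading 0 -> 225
  -- iteration 3/6 --
  FD 2.8: (7.364,10.536) -> (5.384,8.556) [heading=225, draw]
  FD 12.1: (5.384,8.556) -> (-3.172,0) [heading=225, draw]
  RT 135: heading 225 -> 90
  -- iteration 4/6 --
  FD 2.8: (-3.172,0) -> (-3.172,2.8) [heading=90, draw]
  FD 12.1: (-3.172,2.8) -> (-3.172,14.9) [heading=90, draw]
  RT 135: heading 90 -> 315
  -- iteration 5/6 --
  FD 2.8: (-3.172,14.9) -> (-1.192,12.92) [heading=315, draw]
  FD 12.1: (-1.192,12.92) -> (7.364,4.364) [heading=315, draw]
  RT 135: heading 315 -> 180
  -- iteration 6/6 --
  FD 2.8: (7.364,4.364) -> (4.564,4.364) [heading=180, draw]
  FD 12.1: (4.564,4.364) -> (-7.536,4.364) [heading=180, draw]
  RT 135: heading 180 -> 45
]
LT 90: heading 45 -> 135
Final: pos=(-7.536,4.364), heading=135, 12 segment(s) drawn

Segment lengths:
  seg 1: (3,0) -> (1.02,1.98), length = 2.8
  seg 2: (1.02,1.98) -> (-7.536,10.536), length = 12.1
  seg 3: (-7.536,10.536) -> (-4.736,10.536), length = 2.8
  seg 4: (-4.736,10.536) -> (7.364,10.536), length = 12.1
  seg 5: (7.364,10.536) -> (5.384,8.556), length = 2.8
  seg 6: (5.384,8.556) -> (-3.172,0), length = 12.1
  seg 7: (-3.172,0) -> (-3.172,2.8), length = 2.8
  seg 8: (-3.172,2.8) -> (-3.172,14.9), length = 12.1
  seg 9: (-3.172,14.9) -> (-1.192,12.92), length = 2.8
  seg 10: (-1.192,12.92) -> (7.364,4.364), length = 12.1
  seg 11: (7.364,4.364) -> (4.564,4.364), length = 2.8
  seg 12: (4.564,4.364) -> (-7.536,4.364), length = 12.1
Total = 89.4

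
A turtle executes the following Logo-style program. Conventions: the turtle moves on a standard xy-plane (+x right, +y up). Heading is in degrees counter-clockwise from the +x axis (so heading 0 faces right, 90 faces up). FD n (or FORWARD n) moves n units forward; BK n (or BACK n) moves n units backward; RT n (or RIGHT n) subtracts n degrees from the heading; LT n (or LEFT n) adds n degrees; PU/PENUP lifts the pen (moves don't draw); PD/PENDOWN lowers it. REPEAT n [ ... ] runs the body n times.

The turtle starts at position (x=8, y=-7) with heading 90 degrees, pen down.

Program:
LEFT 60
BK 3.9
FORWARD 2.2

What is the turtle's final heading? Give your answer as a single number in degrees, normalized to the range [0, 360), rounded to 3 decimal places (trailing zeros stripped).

Executing turtle program step by step:
Start: pos=(8,-7), heading=90, pen down
LT 60: heading 90 -> 150
BK 3.9: (8,-7) -> (11.377,-8.95) [heading=150, draw]
FD 2.2: (11.377,-8.95) -> (9.472,-7.85) [heading=150, draw]
Final: pos=(9.472,-7.85), heading=150, 2 segment(s) drawn

Answer: 150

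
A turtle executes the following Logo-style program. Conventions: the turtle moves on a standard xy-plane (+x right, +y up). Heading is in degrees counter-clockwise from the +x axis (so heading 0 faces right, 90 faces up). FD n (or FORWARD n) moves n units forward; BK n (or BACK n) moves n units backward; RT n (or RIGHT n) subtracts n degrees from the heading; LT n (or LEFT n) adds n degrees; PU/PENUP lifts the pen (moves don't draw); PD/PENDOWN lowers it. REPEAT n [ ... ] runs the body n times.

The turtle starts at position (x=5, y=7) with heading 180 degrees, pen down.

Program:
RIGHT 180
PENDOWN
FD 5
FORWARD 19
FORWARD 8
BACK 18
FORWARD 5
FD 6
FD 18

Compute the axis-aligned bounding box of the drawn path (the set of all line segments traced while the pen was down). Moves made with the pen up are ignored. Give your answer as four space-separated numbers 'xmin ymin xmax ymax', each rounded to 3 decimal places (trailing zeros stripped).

Executing turtle program step by step:
Start: pos=(5,7), heading=180, pen down
RT 180: heading 180 -> 0
PD: pen down
FD 5: (5,7) -> (10,7) [heading=0, draw]
FD 19: (10,7) -> (29,7) [heading=0, draw]
FD 8: (29,7) -> (37,7) [heading=0, draw]
BK 18: (37,7) -> (19,7) [heading=0, draw]
FD 5: (19,7) -> (24,7) [heading=0, draw]
FD 6: (24,7) -> (30,7) [heading=0, draw]
FD 18: (30,7) -> (48,7) [heading=0, draw]
Final: pos=(48,7), heading=0, 7 segment(s) drawn

Segment endpoints: x in {5, 10, 19, 24, 29, 30, 37, 48}, y in {7}
xmin=5, ymin=7, xmax=48, ymax=7

Answer: 5 7 48 7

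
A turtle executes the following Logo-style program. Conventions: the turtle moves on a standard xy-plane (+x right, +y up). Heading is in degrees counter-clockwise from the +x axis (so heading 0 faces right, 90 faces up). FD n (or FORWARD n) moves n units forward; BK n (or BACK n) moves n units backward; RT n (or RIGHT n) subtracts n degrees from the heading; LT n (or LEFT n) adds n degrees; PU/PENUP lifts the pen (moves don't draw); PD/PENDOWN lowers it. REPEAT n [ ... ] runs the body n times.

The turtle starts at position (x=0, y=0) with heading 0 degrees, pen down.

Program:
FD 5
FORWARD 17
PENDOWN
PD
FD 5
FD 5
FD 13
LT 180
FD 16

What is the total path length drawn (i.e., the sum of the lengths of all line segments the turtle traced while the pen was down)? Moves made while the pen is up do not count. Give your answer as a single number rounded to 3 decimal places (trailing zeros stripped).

Answer: 61

Derivation:
Executing turtle program step by step:
Start: pos=(0,0), heading=0, pen down
FD 5: (0,0) -> (5,0) [heading=0, draw]
FD 17: (5,0) -> (22,0) [heading=0, draw]
PD: pen down
PD: pen down
FD 5: (22,0) -> (27,0) [heading=0, draw]
FD 5: (27,0) -> (32,0) [heading=0, draw]
FD 13: (32,0) -> (45,0) [heading=0, draw]
LT 180: heading 0 -> 180
FD 16: (45,0) -> (29,0) [heading=180, draw]
Final: pos=(29,0), heading=180, 6 segment(s) drawn

Segment lengths:
  seg 1: (0,0) -> (5,0), length = 5
  seg 2: (5,0) -> (22,0), length = 17
  seg 3: (22,0) -> (27,0), length = 5
  seg 4: (27,0) -> (32,0), length = 5
  seg 5: (32,0) -> (45,0), length = 13
  seg 6: (45,0) -> (29,0), length = 16
Total = 61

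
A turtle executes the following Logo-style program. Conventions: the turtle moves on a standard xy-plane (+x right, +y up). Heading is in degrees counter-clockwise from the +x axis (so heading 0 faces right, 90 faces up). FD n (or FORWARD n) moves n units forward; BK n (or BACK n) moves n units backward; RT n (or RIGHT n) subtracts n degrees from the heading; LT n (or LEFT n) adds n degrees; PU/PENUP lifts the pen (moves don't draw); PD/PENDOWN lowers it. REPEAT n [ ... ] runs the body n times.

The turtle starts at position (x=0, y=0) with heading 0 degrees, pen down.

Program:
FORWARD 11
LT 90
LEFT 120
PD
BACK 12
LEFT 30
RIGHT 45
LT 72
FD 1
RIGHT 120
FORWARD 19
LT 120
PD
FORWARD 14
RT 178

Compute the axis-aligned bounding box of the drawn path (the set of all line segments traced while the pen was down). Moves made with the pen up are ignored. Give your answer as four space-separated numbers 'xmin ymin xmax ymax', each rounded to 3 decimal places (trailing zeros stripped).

Executing turtle program step by step:
Start: pos=(0,0), heading=0, pen down
FD 11: (0,0) -> (11,0) [heading=0, draw]
LT 90: heading 0 -> 90
LT 120: heading 90 -> 210
PD: pen down
BK 12: (11,0) -> (21.392,6) [heading=210, draw]
LT 30: heading 210 -> 240
RT 45: heading 240 -> 195
LT 72: heading 195 -> 267
FD 1: (21.392,6) -> (21.34,5.001) [heading=267, draw]
RT 120: heading 267 -> 147
FD 19: (21.34,5.001) -> (5.405,15.35) [heading=147, draw]
LT 120: heading 147 -> 267
PD: pen down
FD 14: (5.405,15.35) -> (4.673,1.369) [heading=267, draw]
RT 178: heading 267 -> 89
Final: pos=(4.673,1.369), heading=89, 5 segment(s) drawn

Segment endpoints: x in {0, 4.673, 5.405, 11, 21.34, 21.392}, y in {0, 1.369, 5.001, 6, 15.35}
xmin=0, ymin=0, xmax=21.392, ymax=15.35

Answer: 0 0 21.392 15.35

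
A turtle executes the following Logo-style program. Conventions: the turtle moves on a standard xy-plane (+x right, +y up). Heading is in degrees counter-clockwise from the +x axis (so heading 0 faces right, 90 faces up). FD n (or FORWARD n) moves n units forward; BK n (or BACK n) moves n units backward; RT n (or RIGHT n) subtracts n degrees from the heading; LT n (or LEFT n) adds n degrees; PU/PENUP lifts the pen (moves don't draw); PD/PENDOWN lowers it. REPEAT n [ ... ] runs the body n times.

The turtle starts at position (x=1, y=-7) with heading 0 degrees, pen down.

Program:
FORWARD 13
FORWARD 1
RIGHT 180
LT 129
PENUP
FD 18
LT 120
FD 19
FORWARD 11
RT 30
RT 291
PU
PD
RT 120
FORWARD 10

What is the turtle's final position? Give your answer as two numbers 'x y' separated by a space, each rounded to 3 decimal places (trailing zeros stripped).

Answer: 46.86 4.94

Derivation:
Executing turtle program step by step:
Start: pos=(1,-7), heading=0, pen down
FD 13: (1,-7) -> (14,-7) [heading=0, draw]
FD 1: (14,-7) -> (15,-7) [heading=0, draw]
RT 180: heading 0 -> 180
LT 129: heading 180 -> 309
PU: pen up
FD 18: (15,-7) -> (26.328,-20.989) [heading=309, move]
LT 120: heading 309 -> 69
FD 19: (26.328,-20.989) -> (33.137,-3.251) [heading=69, move]
FD 11: (33.137,-3.251) -> (37.079,7.019) [heading=69, move]
RT 30: heading 69 -> 39
RT 291: heading 39 -> 108
PU: pen up
PD: pen down
RT 120: heading 108 -> 348
FD 10: (37.079,7.019) -> (46.86,4.94) [heading=348, draw]
Final: pos=(46.86,4.94), heading=348, 3 segment(s) drawn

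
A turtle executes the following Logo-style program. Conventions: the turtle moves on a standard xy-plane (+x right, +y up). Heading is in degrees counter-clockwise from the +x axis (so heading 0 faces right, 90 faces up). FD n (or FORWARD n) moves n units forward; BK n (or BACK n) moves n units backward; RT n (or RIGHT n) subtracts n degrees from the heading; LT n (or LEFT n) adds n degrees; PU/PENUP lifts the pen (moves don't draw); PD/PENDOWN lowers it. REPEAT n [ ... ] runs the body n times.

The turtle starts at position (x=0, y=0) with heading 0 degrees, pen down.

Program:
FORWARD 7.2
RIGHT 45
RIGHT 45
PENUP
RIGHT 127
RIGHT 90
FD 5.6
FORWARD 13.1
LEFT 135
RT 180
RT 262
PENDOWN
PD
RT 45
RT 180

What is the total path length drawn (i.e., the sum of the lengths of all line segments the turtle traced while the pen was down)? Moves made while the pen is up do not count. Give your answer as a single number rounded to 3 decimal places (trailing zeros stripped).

Executing turtle program step by step:
Start: pos=(0,0), heading=0, pen down
FD 7.2: (0,0) -> (7.2,0) [heading=0, draw]
RT 45: heading 0 -> 315
RT 45: heading 315 -> 270
PU: pen up
RT 127: heading 270 -> 143
RT 90: heading 143 -> 53
FD 5.6: (7.2,0) -> (10.57,4.472) [heading=53, move]
FD 13.1: (10.57,4.472) -> (18.454,14.934) [heading=53, move]
LT 135: heading 53 -> 188
RT 180: heading 188 -> 8
RT 262: heading 8 -> 106
PD: pen down
PD: pen down
RT 45: heading 106 -> 61
RT 180: heading 61 -> 241
Final: pos=(18.454,14.934), heading=241, 1 segment(s) drawn

Segment lengths:
  seg 1: (0,0) -> (7.2,0), length = 7.2
Total = 7.2

Answer: 7.2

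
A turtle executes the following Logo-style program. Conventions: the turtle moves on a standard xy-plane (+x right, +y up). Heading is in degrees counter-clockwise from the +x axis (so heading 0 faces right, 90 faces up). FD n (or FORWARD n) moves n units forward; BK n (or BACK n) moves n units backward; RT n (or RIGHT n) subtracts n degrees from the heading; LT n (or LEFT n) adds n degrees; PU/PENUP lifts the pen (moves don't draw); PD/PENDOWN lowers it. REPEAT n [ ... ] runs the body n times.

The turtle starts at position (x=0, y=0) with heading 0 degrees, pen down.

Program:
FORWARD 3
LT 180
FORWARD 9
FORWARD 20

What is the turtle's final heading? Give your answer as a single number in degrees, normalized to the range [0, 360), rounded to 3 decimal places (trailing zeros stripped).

Answer: 180

Derivation:
Executing turtle program step by step:
Start: pos=(0,0), heading=0, pen down
FD 3: (0,0) -> (3,0) [heading=0, draw]
LT 180: heading 0 -> 180
FD 9: (3,0) -> (-6,0) [heading=180, draw]
FD 20: (-6,0) -> (-26,0) [heading=180, draw]
Final: pos=(-26,0), heading=180, 3 segment(s) drawn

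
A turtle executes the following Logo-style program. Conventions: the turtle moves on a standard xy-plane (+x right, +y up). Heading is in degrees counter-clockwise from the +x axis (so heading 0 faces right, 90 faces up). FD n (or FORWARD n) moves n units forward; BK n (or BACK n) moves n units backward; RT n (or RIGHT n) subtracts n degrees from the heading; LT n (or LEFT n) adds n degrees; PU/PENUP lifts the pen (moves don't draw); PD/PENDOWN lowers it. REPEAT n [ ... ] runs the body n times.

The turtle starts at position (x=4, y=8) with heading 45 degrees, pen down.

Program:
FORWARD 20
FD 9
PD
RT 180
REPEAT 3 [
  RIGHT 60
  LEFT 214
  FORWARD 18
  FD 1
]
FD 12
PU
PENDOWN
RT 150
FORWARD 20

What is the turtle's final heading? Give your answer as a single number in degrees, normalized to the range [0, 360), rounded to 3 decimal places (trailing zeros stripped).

Executing turtle program step by step:
Start: pos=(4,8), heading=45, pen down
FD 20: (4,8) -> (18.142,22.142) [heading=45, draw]
FD 9: (18.142,22.142) -> (24.506,28.506) [heading=45, draw]
PD: pen down
RT 180: heading 45 -> 225
REPEAT 3 [
  -- iteration 1/3 --
  RT 60: heading 225 -> 165
  LT 214: heading 165 -> 19
  FD 18: (24.506,28.506) -> (41.525,34.366) [heading=19, draw]
  FD 1: (41.525,34.366) -> (42.471,34.692) [heading=19, draw]
  -- iteration 2/3 --
  RT 60: heading 19 -> 319
  LT 214: heading 319 -> 173
  FD 18: (42.471,34.692) -> (24.605,36.886) [heading=173, draw]
  FD 1: (24.605,36.886) -> (23.613,37.007) [heading=173, draw]
  -- iteration 3/3 --
  RT 60: heading 173 -> 113
  LT 214: heading 113 -> 327
  FD 18: (23.613,37.007) -> (38.709,27.204) [heading=327, draw]
  FD 1: (38.709,27.204) -> (39.547,26.659) [heading=327, draw]
]
FD 12: (39.547,26.659) -> (49.611,20.124) [heading=327, draw]
PU: pen up
PD: pen down
RT 150: heading 327 -> 177
FD 20: (49.611,20.124) -> (29.639,21.17) [heading=177, draw]
Final: pos=(29.639,21.17), heading=177, 10 segment(s) drawn

Answer: 177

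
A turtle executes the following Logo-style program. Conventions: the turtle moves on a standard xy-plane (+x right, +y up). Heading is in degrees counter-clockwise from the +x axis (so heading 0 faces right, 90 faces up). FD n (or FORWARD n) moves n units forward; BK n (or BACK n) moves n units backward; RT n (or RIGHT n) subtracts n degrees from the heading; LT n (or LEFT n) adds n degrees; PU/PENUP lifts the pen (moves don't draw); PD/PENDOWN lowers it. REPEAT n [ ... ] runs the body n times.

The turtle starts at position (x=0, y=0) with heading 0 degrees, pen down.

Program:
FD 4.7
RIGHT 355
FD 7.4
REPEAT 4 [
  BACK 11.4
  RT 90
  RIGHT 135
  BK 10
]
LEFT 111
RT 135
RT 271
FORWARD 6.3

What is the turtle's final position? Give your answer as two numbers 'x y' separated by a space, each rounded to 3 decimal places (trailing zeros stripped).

Answer: 9.295 -14.228

Derivation:
Executing turtle program step by step:
Start: pos=(0,0), heading=0, pen down
FD 4.7: (0,0) -> (4.7,0) [heading=0, draw]
RT 355: heading 0 -> 5
FD 7.4: (4.7,0) -> (12.072,0.645) [heading=5, draw]
REPEAT 4 [
  -- iteration 1/4 --
  BK 11.4: (12.072,0.645) -> (0.715,-0.349) [heading=5, draw]
  RT 90: heading 5 -> 275
  RT 135: heading 275 -> 140
  BK 10: (0.715,-0.349) -> (8.376,-6.776) [heading=140, draw]
  -- iteration 2/4 --
  BK 11.4: (8.376,-6.776) -> (17.109,-14.104) [heading=140, draw]
  RT 90: heading 140 -> 50
  RT 135: heading 50 -> 275
  BK 10: (17.109,-14.104) -> (16.237,-4.142) [heading=275, draw]
  -- iteration 3/4 --
  BK 11.4: (16.237,-4.142) -> (15.243,7.214) [heading=275, draw]
  RT 90: heading 275 -> 185
  RT 135: heading 185 -> 50
  BK 10: (15.243,7.214) -> (8.816,-0.446) [heading=50, draw]
  -- iteration 4/4 --
  BK 11.4: (8.816,-0.446) -> (1.488,-9.179) [heading=50, draw]
  RT 90: heading 50 -> 320
  RT 135: heading 320 -> 185
  BK 10: (1.488,-9.179) -> (11.45,-8.308) [heading=185, draw]
]
LT 111: heading 185 -> 296
RT 135: heading 296 -> 161
RT 271: heading 161 -> 250
FD 6.3: (11.45,-8.308) -> (9.295,-14.228) [heading=250, draw]
Final: pos=(9.295,-14.228), heading=250, 11 segment(s) drawn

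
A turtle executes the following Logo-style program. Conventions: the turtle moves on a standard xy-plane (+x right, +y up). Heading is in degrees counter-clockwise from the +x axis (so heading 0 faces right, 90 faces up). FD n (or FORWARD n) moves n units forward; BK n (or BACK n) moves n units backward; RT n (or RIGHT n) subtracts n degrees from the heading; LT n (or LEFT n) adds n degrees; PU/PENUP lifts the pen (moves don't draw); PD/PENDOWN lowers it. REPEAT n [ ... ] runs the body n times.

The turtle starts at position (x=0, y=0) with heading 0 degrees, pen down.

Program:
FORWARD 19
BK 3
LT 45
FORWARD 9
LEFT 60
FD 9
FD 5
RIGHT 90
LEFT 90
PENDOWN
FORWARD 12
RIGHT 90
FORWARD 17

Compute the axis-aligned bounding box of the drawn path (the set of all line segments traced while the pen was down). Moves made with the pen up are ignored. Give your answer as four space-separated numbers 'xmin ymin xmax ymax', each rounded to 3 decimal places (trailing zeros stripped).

Executing turtle program step by step:
Start: pos=(0,0), heading=0, pen down
FD 19: (0,0) -> (19,0) [heading=0, draw]
BK 3: (19,0) -> (16,0) [heading=0, draw]
LT 45: heading 0 -> 45
FD 9: (16,0) -> (22.364,6.364) [heading=45, draw]
LT 60: heading 45 -> 105
FD 9: (22.364,6.364) -> (20.035,15.057) [heading=105, draw]
FD 5: (20.035,15.057) -> (18.74,19.887) [heading=105, draw]
RT 90: heading 105 -> 15
LT 90: heading 15 -> 105
PD: pen down
FD 12: (18.74,19.887) -> (15.635,31.478) [heading=105, draw]
RT 90: heading 105 -> 15
FD 17: (15.635,31.478) -> (32.055,35.878) [heading=15, draw]
Final: pos=(32.055,35.878), heading=15, 7 segment(s) drawn

Segment endpoints: x in {0, 15.635, 16, 18.74, 19, 20.035, 22.364, 32.055}, y in {0, 6.364, 15.057, 19.887, 31.478, 35.878}
xmin=0, ymin=0, xmax=32.055, ymax=35.878

Answer: 0 0 32.055 35.878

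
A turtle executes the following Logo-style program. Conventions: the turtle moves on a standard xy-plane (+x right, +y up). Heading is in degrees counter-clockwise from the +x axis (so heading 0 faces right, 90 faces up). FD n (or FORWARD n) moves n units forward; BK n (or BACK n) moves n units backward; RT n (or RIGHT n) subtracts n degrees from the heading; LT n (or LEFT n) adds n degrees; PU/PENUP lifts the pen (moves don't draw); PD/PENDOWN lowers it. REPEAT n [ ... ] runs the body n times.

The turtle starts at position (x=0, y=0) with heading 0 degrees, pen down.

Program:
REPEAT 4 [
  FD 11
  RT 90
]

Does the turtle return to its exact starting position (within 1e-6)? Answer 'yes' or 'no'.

Answer: yes

Derivation:
Executing turtle program step by step:
Start: pos=(0,0), heading=0, pen down
REPEAT 4 [
  -- iteration 1/4 --
  FD 11: (0,0) -> (11,0) [heading=0, draw]
  RT 90: heading 0 -> 270
  -- iteration 2/4 --
  FD 11: (11,0) -> (11,-11) [heading=270, draw]
  RT 90: heading 270 -> 180
  -- iteration 3/4 --
  FD 11: (11,-11) -> (0,-11) [heading=180, draw]
  RT 90: heading 180 -> 90
  -- iteration 4/4 --
  FD 11: (0,-11) -> (0,0) [heading=90, draw]
  RT 90: heading 90 -> 0
]
Final: pos=(0,0), heading=0, 4 segment(s) drawn

Start position: (0, 0)
Final position: (0, 0)
Distance = 0; < 1e-6 -> CLOSED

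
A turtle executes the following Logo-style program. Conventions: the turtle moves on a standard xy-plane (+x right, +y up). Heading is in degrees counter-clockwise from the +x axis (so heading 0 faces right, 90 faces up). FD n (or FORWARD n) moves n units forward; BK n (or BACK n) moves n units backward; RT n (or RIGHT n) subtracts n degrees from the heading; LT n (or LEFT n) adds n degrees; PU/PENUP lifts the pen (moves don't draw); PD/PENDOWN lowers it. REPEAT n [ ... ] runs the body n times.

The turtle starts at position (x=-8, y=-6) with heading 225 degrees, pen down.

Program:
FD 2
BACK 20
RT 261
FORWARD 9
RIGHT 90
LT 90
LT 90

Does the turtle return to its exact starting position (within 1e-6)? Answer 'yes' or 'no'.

Answer: no

Derivation:
Executing turtle program step by step:
Start: pos=(-8,-6), heading=225, pen down
FD 2: (-8,-6) -> (-9.414,-7.414) [heading=225, draw]
BK 20: (-9.414,-7.414) -> (4.728,6.728) [heading=225, draw]
RT 261: heading 225 -> 324
FD 9: (4.728,6.728) -> (12.009,1.438) [heading=324, draw]
RT 90: heading 324 -> 234
LT 90: heading 234 -> 324
LT 90: heading 324 -> 54
Final: pos=(12.009,1.438), heading=54, 3 segment(s) drawn

Start position: (-8, -6)
Final position: (12.009, 1.438)
Distance = 21.347; >= 1e-6 -> NOT closed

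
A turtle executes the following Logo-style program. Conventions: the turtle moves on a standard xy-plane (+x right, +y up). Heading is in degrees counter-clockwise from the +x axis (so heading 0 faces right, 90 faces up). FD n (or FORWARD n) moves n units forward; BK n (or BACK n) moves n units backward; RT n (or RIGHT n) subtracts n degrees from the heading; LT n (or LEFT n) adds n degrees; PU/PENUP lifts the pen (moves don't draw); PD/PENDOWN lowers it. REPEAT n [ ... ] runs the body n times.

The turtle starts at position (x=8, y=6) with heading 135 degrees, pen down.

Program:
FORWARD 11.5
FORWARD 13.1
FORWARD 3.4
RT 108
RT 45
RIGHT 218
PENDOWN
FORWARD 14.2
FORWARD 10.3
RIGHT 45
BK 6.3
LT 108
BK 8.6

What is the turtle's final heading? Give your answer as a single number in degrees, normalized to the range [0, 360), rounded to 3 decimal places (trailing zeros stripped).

Executing turtle program step by step:
Start: pos=(8,6), heading=135, pen down
FD 11.5: (8,6) -> (-0.132,14.132) [heading=135, draw]
FD 13.1: (-0.132,14.132) -> (-9.395,23.395) [heading=135, draw]
FD 3.4: (-9.395,23.395) -> (-11.799,25.799) [heading=135, draw]
RT 108: heading 135 -> 27
RT 45: heading 27 -> 342
RT 218: heading 342 -> 124
PD: pen down
FD 14.2: (-11.799,25.799) -> (-19.74,37.571) [heading=124, draw]
FD 10.3: (-19.74,37.571) -> (-25.499,46.11) [heading=124, draw]
RT 45: heading 124 -> 79
BK 6.3: (-25.499,46.11) -> (-26.701,39.926) [heading=79, draw]
LT 108: heading 79 -> 187
BK 8.6: (-26.701,39.926) -> (-18.165,40.974) [heading=187, draw]
Final: pos=(-18.165,40.974), heading=187, 7 segment(s) drawn

Answer: 187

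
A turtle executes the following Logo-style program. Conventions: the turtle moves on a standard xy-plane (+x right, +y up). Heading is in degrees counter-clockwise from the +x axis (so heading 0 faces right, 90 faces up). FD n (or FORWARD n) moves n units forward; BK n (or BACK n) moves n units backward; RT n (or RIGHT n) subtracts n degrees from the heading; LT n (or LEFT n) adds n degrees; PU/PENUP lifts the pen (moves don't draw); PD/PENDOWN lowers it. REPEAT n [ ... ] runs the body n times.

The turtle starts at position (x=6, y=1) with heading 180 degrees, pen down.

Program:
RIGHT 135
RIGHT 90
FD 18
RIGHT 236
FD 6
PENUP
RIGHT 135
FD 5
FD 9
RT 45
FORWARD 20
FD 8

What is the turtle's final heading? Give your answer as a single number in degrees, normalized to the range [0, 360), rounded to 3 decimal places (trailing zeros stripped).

Answer: 259

Derivation:
Executing turtle program step by step:
Start: pos=(6,1), heading=180, pen down
RT 135: heading 180 -> 45
RT 90: heading 45 -> 315
FD 18: (6,1) -> (18.728,-11.728) [heading=315, draw]
RT 236: heading 315 -> 79
FD 6: (18.728,-11.728) -> (19.873,-5.838) [heading=79, draw]
PU: pen up
RT 135: heading 79 -> 304
FD 5: (19.873,-5.838) -> (22.669,-9.983) [heading=304, move]
FD 9: (22.669,-9.983) -> (27.701,-17.445) [heading=304, move]
RT 45: heading 304 -> 259
FD 20: (27.701,-17.445) -> (23.885,-37.077) [heading=259, move]
FD 8: (23.885,-37.077) -> (22.359,-44.93) [heading=259, move]
Final: pos=(22.359,-44.93), heading=259, 2 segment(s) drawn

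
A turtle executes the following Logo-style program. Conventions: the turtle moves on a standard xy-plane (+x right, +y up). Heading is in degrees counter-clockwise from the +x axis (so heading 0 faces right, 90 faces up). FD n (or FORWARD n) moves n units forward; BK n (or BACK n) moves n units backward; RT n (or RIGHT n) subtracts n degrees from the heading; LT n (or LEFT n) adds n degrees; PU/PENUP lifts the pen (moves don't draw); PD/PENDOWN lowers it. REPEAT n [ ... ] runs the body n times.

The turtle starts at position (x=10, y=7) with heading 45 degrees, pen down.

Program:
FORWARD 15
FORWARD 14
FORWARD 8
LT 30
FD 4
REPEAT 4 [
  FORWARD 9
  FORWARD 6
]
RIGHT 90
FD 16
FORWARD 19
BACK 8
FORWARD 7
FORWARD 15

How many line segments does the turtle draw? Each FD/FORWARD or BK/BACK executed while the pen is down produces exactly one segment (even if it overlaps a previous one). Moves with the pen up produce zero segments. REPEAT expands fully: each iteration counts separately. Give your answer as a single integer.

Executing turtle program step by step:
Start: pos=(10,7), heading=45, pen down
FD 15: (10,7) -> (20.607,17.607) [heading=45, draw]
FD 14: (20.607,17.607) -> (30.506,27.506) [heading=45, draw]
FD 8: (30.506,27.506) -> (36.163,33.163) [heading=45, draw]
LT 30: heading 45 -> 75
FD 4: (36.163,33.163) -> (37.198,37.027) [heading=75, draw]
REPEAT 4 [
  -- iteration 1/4 --
  FD 9: (37.198,37.027) -> (39.528,45.72) [heading=75, draw]
  FD 6: (39.528,45.72) -> (41.081,51.516) [heading=75, draw]
  -- iteration 2/4 --
  FD 9: (41.081,51.516) -> (43.41,60.209) [heading=75, draw]
  FD 6: (43.41,60.209) -> (44.963,66.004) [heading=75, draw]
  -- iteration 3/4 --
  FD 9: (44.963,66.004) -> (47.292,74.698) [heading=75, draw]
  FD 6: (47.292,74.698) -> (48.845,80.493) [heading=75, draw]
  -- iteration 4/4 --
  FD 9: (48.845,80.493) -> (51.174,89.187) [heading=75, draw]
  FD 6: (51.174,89.187) -> (52.727,94.982) [heading=75, draw]
]
RT 90: heading 75 -> 345
FD 16: (52.727,94.982) -> (68.182,90.841) [heading=345, draw]
FD 19: (68.182,90.841) -> (86.535,85.924) [heading=345, draw]
BK 8: (86.535,85.924) -> (78.807,87.994) [heading=345, draw]
FD 7: (78.807,87.994) -> (85.569,86.182) [heading=345, draw]
FD 15: (85.569,86.182) -> (100.058,82.3) [heading=345, draw]
Final: pos=(100.058,82.3), heading=345, 17 segment(s) drawn
Segments drawn: 17

Answer: 17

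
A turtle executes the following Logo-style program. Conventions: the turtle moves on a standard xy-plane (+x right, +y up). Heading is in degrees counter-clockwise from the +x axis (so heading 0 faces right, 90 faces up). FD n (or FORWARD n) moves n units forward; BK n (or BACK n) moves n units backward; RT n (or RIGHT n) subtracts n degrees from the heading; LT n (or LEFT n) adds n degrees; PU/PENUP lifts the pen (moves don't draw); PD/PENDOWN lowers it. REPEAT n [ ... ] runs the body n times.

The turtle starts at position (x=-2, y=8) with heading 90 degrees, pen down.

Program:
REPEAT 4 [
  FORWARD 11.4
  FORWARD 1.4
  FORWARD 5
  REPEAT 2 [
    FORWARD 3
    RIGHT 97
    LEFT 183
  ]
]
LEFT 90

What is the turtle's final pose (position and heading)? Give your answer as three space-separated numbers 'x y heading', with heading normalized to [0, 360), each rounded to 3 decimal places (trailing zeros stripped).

Answer: -7.85 8.398 148

Derivation:
Executing turtle program step by step:
Start: pos=(-2,8), heading=90, pen down
REPEAT 4 [
  -- iteration 1/4 --
  FD 11.4: (-2,8) -> (-2,19.4) [heading=90, draw]
  FD 1.4: (-2,19.4) -> (-2,20.8) [heading=90, draw]
  FD 5: (-2,20.8) -> (-2,25.8) [heading=90, draw]
  REPEAT 2 [
    -- iteration 1/2 --
    FD 3: (-2,25.8) -> (-2,28.8) [heading=90, draw]
    RT 97: heading 90 -> 353
    LT 183: heading 353 -> 176
    -- iteration 2/2 --
    FD 3: (-2,28.8) -> (-4.993,29.009) [heading=176, draw]
    RT 97: heading 176 -> 79
    LT 183: heading 79 -> 262
  ]
  -- iteration 2/4 --
  FD 11.4: (-4.993,29.009) -> (-6.579,17.72) [heading=262, draw]
  FD 1.4: (-6.579,17.72) -> (-6.774,16.334) [heading=262, draw]
  FD 5: (-6.774,16.334) -> (-7.47,11.382) [heading=262, draw]
  REPEAT 2 [
    -- iteration 1/2 --
    FD 3: (-7.47,11.382) -> (-7.887,8.412) [heading=262, draw]
    RT 97: heading 262 -> 165
    LT 183: heading 165 -> 348
    -- iteration 2/2 --
    FD 3: (-7.887,8.412) -> (-4.953,7.788) [heading=348, draw]
    RT 97: heading 348 -> 251
    LT 183: heading 251 -> 74
  ]
  -- iteration 3/4 --
  FD 11.4: (-4.953,7.788) -> (-1.811,18.746) [heading=74, draw]
  FD 1.4: (-1.811,18.746) -> (-1.425,20.092) [heading=74, draw]
  FD 5: (-1.425,20.092) -> (-0.047,24.898) [heading=74, draw]
  REPEAT 2 [
    -- iteration 1/2 --
    FD 3: (-0.047,24.898) -> (0.78,27.782) [heading=74, draw]
    RT 97: heading 74 -> 337
    LT 183: heading 337 -> 160
    -- iteration 2/2 --
    FD 3: (0.78,27.782) -> (-2.039,28.808) [heading=160, draw]
    RT 97: heading 160 -> 63
    LT 183: heading 63 -> 246
  ]
  -- iteration 4/4 --
  FD 11.4: (-2.039,28.808) -> (-6.676,18.394) [heading=246, draw]
  FD 1.4: (-6.676,18.394) -> (-7.245,17.115) [heading=246, draw]
  FD 5: (-7.245,17.115) -> (-9.279,12.547) [heading=246, draw]
  REPEAT 2 [
    -- iteration 1/2 --
    FD 3: (-9.279,12.547) -> (-10.499,9.807) [heading=246, draw]
    RT 97: heading 246 -> 149
    LT 183: heading 149 -> 332
    -- iteration 2/2 --
    FD 3: (-10.499,9.807) -> (-7.85,8.398) [heading=332, draw]
    RT 97: heading 332 -> 235
    LT 183: heading 235 -> 58
  ]
]
LT 90: heading 58 -> 148
Final: pos=(-7.85,8.398), heading=148, 20 segment(s) drawn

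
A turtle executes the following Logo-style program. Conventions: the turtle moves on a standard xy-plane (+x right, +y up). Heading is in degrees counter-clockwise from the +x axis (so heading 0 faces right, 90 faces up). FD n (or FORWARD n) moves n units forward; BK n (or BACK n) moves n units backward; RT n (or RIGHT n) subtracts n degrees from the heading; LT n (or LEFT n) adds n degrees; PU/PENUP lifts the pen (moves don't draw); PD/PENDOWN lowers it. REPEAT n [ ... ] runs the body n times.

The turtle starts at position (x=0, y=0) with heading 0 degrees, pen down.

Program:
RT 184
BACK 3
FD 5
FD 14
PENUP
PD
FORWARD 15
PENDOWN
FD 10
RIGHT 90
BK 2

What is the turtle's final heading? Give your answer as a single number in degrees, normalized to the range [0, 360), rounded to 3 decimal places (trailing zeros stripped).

Executing turtle program step by step:
Start: pos=(0,0), heading=0, pen down
RT 184: heading 0 -> 176
BK 3: (0,0) -> (2.993,-0.209) [heading=176, draw]
FD 5: (2.993,-0.209) -> (-1.995,0.14) [heading=176, draw]
FD 14: (-1.995,0.14) -> (-15.961,1.116) [heading=176, draw]
PU: pen up
PD: pen down
FD 15: (-15.961,1.116) -> (-30.924,2.162) [heading=176, draw]
PD: pen down
FD 10: (-30.924,2.162) -> (-40.9,2.86) [heading=176, draw]
RT 90: heading 176 -> 86
BK 2: (-40.9,2.86) -> (-41.04,0.865) [heading=86, draw]
Final: pos=(-41.04,0.865), heading=86, 6 segment(s) drawn

Answer: 86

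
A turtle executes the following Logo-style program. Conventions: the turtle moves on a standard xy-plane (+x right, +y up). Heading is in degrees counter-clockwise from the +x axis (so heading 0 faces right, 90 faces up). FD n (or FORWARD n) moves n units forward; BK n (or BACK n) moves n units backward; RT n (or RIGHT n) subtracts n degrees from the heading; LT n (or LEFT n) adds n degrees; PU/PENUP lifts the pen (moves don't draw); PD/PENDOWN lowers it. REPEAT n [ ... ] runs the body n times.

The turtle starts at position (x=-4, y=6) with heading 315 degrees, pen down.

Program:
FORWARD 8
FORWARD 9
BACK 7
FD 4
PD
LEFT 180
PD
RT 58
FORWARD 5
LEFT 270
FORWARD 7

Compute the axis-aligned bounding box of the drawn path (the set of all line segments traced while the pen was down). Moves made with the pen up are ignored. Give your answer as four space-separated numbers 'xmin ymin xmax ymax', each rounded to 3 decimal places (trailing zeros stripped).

Answer: -4 -6.021 13.845 6

Derivation:
Executing turtle program step by step:
Start: pos=(-4,6), heading=315, pen down
FD 8: (-4,6) -> (1.657,0.343) [heading=315, draw]
FD 9: (1.657,0.343) -> (8.021,-6.021) [heading=315, draw]
BK 7: (8.021,-6.021) -> (3.071,-1.071) [heading=315, draw]
FD 4: (3.071,-1.071) -> (5.899,-3.899) [heading=315, draw]
PD: pen down
LT 180: heading 315 -> 135
PD: pen down
RT 58: heading 135 -> 77
FD 5: (5.899,-3.899) -> (7.024,0.972) [heading=77, draw]
LT 270: heading 77 -> 347
FD 7: (7.024,0.972) -> (13.845,-0.602) [heading=347, draw]
Final: pos=(13.845,-0.602), heading=347, 6 segment(s) drawn

Segment endpoints: x in {-4, 1.657, 3.071, 5.899, 7.024, 8.021, 13.845}, y in {-6.021, -3.899, -1.071, -0.602, 0.343, 0.972, 6}
xmin=-4, ymin=-6.021, xmax=13.845, ymax=6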